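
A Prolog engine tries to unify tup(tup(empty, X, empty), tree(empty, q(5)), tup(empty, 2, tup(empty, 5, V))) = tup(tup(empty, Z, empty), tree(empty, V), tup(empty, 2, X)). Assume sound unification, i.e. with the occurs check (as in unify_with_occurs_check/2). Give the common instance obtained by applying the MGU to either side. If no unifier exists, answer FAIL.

Decompose tup/3: tup(empty, X, empty) = tup(empty, Z, empty),  tree(empty, q(5)) = tree(empty, V),  tup(empty, 2, tup(empty, 5, V)) = tup(empty, 2, X).
Decompose tup/3: empty = empty,  X = Z,  empty = empty.
Delete trivial equation empty = empty.
Bind X := Z; substituting into the one remaining equation that mentions X gives: tup(empty, 2, tup(empty, 5, V)) = tup(empty, 2, Z).
Delete trivial equation empty = empty.
Decompose tree/2: empty = empty,  q(5) = V.
Delete trivial equation empty = empty.
Bind V := q(5); substituting into the remaining equation gives: tup(empty, 2, tup(empty, 5, q(5))) = tup(empty, 2, Z).
Decompose tup/3: empty = empty,  2 = 2,  tup(empty, 5, q(5)) = Z.
Delete trivial equation empty = empty.
Delete trivial equation 2 = 2.
Bind Z := tup(empty, 5, q(5)). Substituting into the earlier binding gives X := tup(empty, 5, q(5)).
Applying the MGU to either side gives tup(tup(empty, tup(empty, 5, q(5)), empty), tree(empty, q(5)), tup(empty, 2, tup(empty, 5, q(5)))).

tup(tup(empty, tup(empty, 5, q(5)), empty), tree(empty, q(5)), tup(empty, 2, tup(empty, 5, q(5))))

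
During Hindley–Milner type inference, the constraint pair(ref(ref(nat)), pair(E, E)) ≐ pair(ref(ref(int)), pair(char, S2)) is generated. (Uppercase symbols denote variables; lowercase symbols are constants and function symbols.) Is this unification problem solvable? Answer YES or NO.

Decompose pair/2: ref(ref(nat)) ≐ ref(ref(int)),  pair(E, E) ≐ pair(char, S2).
Decompose ref/1: ref(nat) ≐ ref(int).
Decompose ref/1: nat ≐ int.
Clash: constants nat and int differ; no unifier exists.

NO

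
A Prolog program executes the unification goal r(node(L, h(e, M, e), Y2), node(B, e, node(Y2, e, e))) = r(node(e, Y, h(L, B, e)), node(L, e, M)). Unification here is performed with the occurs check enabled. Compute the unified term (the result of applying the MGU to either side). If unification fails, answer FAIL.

r(node(e, h(e, node(h(e, e, e), e, e), e), h(e, e, e)), node(e, e, node(h(e, e, e), e, e)))

Decompose r/2: node(L, h(e, M, e), Y2) = node(e, Y, h(L, B, e)),  node(B, e, node(Y2, e, e)) = node(L, e, M).
Decompose node/3: L = e,  h(e, M, e) = Y,  Y2 = h(L, B, e).
Bind L := e; substituting into the 2 remaining equations that mention L gives: Y2 = h(e, B, e),  node(B, e, node(Y2, e, e)) = node(e, e, M).
Bind Y := h(e, M, e); no other remaining equation mentions Y.
Bind Y2 := h(e, B, e); substituting into the remaining equation gives: node(B, e, node(h(e, B, e), e, e)) = node(e, e, M).
Decompose node/3: B = e,  e = e,  node(h(e, B, e), e, e) = M.
Bind B := e; substituting into the one remaining equation that mentions B gives: node(h(e, e, e), e, e) = M. Substituting into the earlier binding gives Y2 := h(e, e, e).
Delete trivial equation e = e.
Bind M := node(h(e, e, e), e, e). Substituting into the earlier binding gives Y := h(e, node(h(e, e, e), e, e), e).
Applying the MGU to either side gives r(node(e, h(e, node(h(e, e, e), e, e), e), h(e, e, e)), node(e, e, node(h(e, e, e), e, e))).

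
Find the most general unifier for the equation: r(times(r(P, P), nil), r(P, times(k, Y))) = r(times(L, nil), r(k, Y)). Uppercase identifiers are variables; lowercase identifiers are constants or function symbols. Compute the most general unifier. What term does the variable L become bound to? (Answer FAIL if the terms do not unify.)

FAIL

Decompose r/2: times(r(P, P), nil) = times(L, nil),  r(P, times(k, Y)) = r(k, Y).
Decompose times/2: r(P, P) = L,  nil = nil.
Bind L := r(P, P); no other remaining equation mentions L.
Delete trivial equation nil = nil.
Decompose r/2: P = k,  times(k, Y) = Y.
Bind P := k; no other remaining equation mentions P. Substituting into the earlier binding gives L := r(k, k).
Occurs check fails: Y occurs in times(k, Y); the equation Y = times(k, Y) has no finite solution.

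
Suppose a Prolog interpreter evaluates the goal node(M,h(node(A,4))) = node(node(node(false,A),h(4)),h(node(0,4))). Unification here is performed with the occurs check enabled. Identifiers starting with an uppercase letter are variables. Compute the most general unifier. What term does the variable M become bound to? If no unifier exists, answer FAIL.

node(node(false,0),h(4))

Decompose node/2: M = node(node(false,A),h(4)),  h(node(A,4)) = h(node(0,4)).
Bind M := node(node(false,A),h(4)); no other remaining equation mentions M.
Decompose h/1: node(A,4) = node(0,4).
Decompose node/2: A = 0,  4 = 4.
Bind A := 0; no other remaining equation mentions A. Substituting into the earlier binding gives M := node(node(false,0),h(4)).
Delete trivial equation 4 = 4.
MGU = { M -> node(node(false,0),h(4)), A -> 0 }, so M -> node(node(false,0),h(4)).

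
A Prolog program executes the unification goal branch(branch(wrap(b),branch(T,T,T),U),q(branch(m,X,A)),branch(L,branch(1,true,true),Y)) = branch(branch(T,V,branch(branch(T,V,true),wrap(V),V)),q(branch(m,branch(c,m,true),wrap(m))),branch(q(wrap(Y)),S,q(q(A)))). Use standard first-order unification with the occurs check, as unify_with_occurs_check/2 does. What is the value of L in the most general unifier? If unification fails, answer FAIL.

q(wrap(q(q(wrap(m)))))

Decompose branch/3: branch(wrap(b),branch(T,T,T),U) = branch(T,V,branch(branch(T,V,true),wrap(V),V)),  q(branch(m,X,A)) = q(branch(m,branch(c,m,true),wrap(m))),  branch(L,branch(1,true,true),Y) = branch(q(wrap(Y)),S,q(q(A))).
Decompose branch/3: wrap(b) = T,  branch(T,T,T) = V,  U = branch(branch(T,V,true),wrap(V),V).
Bind T := wrap(b); substituting into the 2 remaining equations that mention T gives: branch(wrap(b),wrap(b),wrap(b)) = V,  U = branch(branch(wrap(b),V,true),wrap(V),V).
Bind V := branch(wrap(b),wrap(b),wrap(b)); substituting into the one remaining equation that mentions V gives: U = branch(branch(wrap(b),branch(wrap(b),wrap(b),wrap(b)),true),wrap(branch(wrap(b),wrap(b),wrap(b))),branch(wrap(b),wrap(b),wrap(b))).
Bind U := branch(branch(wrap(b),branch(wrap(b),wrap(b),wrap(b)),true),wrap(branch(wrap(b),wrap(b),wrap(b))),branch(wrap(b),wrap(b),wrap(b))); no other remaining equation mentions U.
Decompose q/1: branch(m,X,A) = branch(m,branch(c,m,true),wrap(m)).
Decompose branch/3: m = m,  X = branch(c,m,true),  A = wrap(m).
Delete trivial equation m = m.
Bind X := branch(c,m,true); no other remaining equation mentions X.
Bind A := wrap(m); substituting into the remaining equation gives: branch(L,branch(1,true,true),Y) = branch(q(wrap(Y)),S,q(q(wrap(m)))).
Decompose branch/3: L = q(wrap(Y)),  branch(1,true,true) = S,  Y = q(q(wrap(m))).
Bind L := q(wrap(Y)); no other remaining equation mentions L.
Bind S := branch(1,true,true); no other remaining equation mentions S.
Bind Y := q(q(wrap(m))). Substituting into the earlier binding gives L := q(wrap(q(q(wrap(m))))).
MGU = { T -> wrap(b), V -> branch(wrap(b),wrap(b),wrap(b)), U -> branch(branch(wrap(b),branch(wrap(b),wrap(b),wrap(b)),true),wrap(branch(wrap(b),wrap(b),wrap(b))),branch(wrap(b),wrap(b),wrap(b))), X -> branch(c,m,true), A -> wrap(m), L -> q(wrap(q(q(wrap(m))))), S -> branch(1,true,true), Y -> q(q(wrap(m))) }, so L -> q(wrap(q(q(wrap(m))))).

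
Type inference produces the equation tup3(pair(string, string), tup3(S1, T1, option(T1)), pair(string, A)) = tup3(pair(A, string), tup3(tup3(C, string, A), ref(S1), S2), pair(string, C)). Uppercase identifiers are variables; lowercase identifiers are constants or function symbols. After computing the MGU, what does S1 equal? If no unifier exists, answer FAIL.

Decompose tup3/3: pair(string, string) = pair(A, string),  tup3(S1, T1, option(T1)) = tup3(tup3(C, string, A), ref(S1), S2),  pair(string, A) = pair(string, C).
Decompose pair/2: string = A,  string = string.
Bind A := string; substituting into the 2 remaining equations that mention A gives: tup3(S1, T1, option(T1)) = tup3(tup3(C, string, string), ref(S1), S2),  pair(string, string) = pair(string, C).
Delete trivial equation string = string.
Decompose tup3/3: S1 = tup3(C, string, string),  T1 = ref(S1),  option(T1) = S2.
Bind S1 := tup3(C, string, string); substituting into the one remaining equation that mentions S1 gives: T1 = ref(tup3(C, string, string)).
Bind T1 := ref(tup3(C, string, string)); substituting into the one remaining equation that mentions T1 gives: option(ref(tup3(C, string, string))) = S2.
Bind S2 := option(ref(tup3(C, string, string))); no other remaining equation mentions S2.
Decompose pair/2: string = string,  string = C.
Delete trivial equation string = string.
Bind C := string. Substituting into the earlier bindings gives S1 := tup3(string, string, string), T1 := ref(tup3(string, string, string)), S2 := option(ref(tup3(string, string, string))).
MGU = { A -> string, S1 -> tup3(string, string, string), T1 -> ref(tup3(string, string, string)), S2 -> option(ref(tup3(string, string, string))), C -> string }, so S1 -> tup3(string, string, string).

tup3(string, string, string)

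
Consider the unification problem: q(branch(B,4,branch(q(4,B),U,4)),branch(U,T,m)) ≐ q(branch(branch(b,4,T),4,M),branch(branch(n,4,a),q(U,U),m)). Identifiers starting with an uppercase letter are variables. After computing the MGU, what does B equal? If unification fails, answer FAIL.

branch(b,4,q(branch(n,4,a),branch(n,4,a)))

Decompose q/2: branch(B,4,branch(q(4,B),U,4)) ≐ branch(branch(b,4,T),4,M),  branch(U,T,m) ≐ branch(branch(n,4,a),q(U,U),m).
Decompose branch/3: B ≐ branch(b,4,T),  4 ≐ 4,  branch(q(4,B),U,4) ≐ M.
Bind B := branch(b,4,T); substituting into the one remaining equation that mentions B gives: branch(q(4,branch(b,4,T)),U,4) ≐ M.
Delete trivial equation 4 ≐ 4.
Bind M := branch(q(4,branch(b,4,T)),U,4); no other remaining equation mentions M.
Decompose branch/3: U ≐ branch(n,4,a),  T ≐ q(U,U),  m ≐ m.
Bind U := branch(n,4,a); substituting into the one remaining equation that mentions U gives: T ≐ q(branch(n,4,a),branch(n,4,a)). Substituting into the earlier binding gives M := branch(q(4,branch(b,4,T)),branch(n,4,a),4).
Bind T := q(branch(n,4,a),branch(n,4,a)); no other remaining equation mentions T. Substituting into the earlier bindings gives B := branch(b,4,q(branch(n,4,a),branch(n,4,a))), M := branch(q(4,branch(b,4,q(branch(n,4,a),branch(n,4,a)))),branch(n,4,a),4).
Delete trivial equation m ≐ m.
MGU = { B -> branch(b,4,q(branch(n,4,a),branch(n,4,a))), M -> branch(q(4,branch(b,4,q(branch(n,4,a),branch(n,4,a)))),branch(n,4,a),4), U -> branch(n,4,a), T -> q(branch(n,4,a),branch(n,4,a)) }, so B -> branch(b,4,q(branch(n,4,a),branch(n,4,a))).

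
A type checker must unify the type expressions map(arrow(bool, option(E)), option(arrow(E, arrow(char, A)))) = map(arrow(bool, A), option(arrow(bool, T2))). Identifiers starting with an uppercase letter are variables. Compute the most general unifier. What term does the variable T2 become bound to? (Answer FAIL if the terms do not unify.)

Decompose map/2: arrow(bool, option(E)) = arrow(bool, A),  option(arrow(E, arrow(char, A))) = option(arrow(bool, T2)).
Decompose arrow/2: bool = bool,  option(E) = A.
Delete trivial equation bool = bool.
Bind A := option(E); substituting into the remaining equation gives: option(arrow(E, arrow(char, option(E)))) = option(arrow(bool, T2)).
Decompose option/1: arrow(E, arrow(char, option(E))) = arrow(bool, T2).
Decompose arrow/2: E = bool,  arrow(char, option(E)) = T2.
Bind E := bool; substituting into the remaining equation gives: arrow(char, option(bool)) = T2. Substituting into the earlier binding gives A := option(bool).
Bind T2 := arrow(char, option(bool)).
MGU = { A := option(bool), E := bool, T2 := arrow(char, option(bool)) }, so T2 := arrow(char, option(bool)).

arrow(char, option(bool))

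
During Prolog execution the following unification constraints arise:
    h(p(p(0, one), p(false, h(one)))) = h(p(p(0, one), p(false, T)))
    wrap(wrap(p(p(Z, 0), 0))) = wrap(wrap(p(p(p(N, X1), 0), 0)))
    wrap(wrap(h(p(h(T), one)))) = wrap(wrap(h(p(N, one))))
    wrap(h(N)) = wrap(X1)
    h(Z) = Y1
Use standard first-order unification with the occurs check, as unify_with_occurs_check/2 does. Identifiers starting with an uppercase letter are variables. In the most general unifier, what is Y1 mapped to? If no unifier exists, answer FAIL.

Decompose h/1: p(p(0, one), p(false, h(one))) = p(p(0, one), p(false, T)).
Decompose p/2: p(0, one) = p(0, one),  p(false, h(one)) = p(false, T).
Delete trivial equation p(0, one) = p(0, one).
Decompose p/2: false = false,  h(one) = T.
Delete trivial equation false = false.
Bind T := h(one); substituting into the one remaining equation that mentions T gives: wrap(wrap(h(p(h(h(one)), one)))) = wrap(wrap(h(p(N, one)))).
Decompose wrap/1: wrap(p(p(Z, 0), 0)) = wrap(p(p(p(N, X1), 0), 0)).
Decompose wrap/1: p(p(Z, 0), 0) = p(p(p(N, X1), 0), 0).
Decompose p/2: p(Z, 0) = p(p(N, X1), 0),  0 = 0.
Decompose p/2: Z = p(N, X1),  0 = 0.
Bind Z := p(N, X1); substituting into the one remaining equation that mentions Z gives: h(p(N, X1)) = Y1.
Delete trivial equation 0 = 0.
Delete trivial equation 0 = 0.
Decompose wrap/1: wrap(h(p(h(h(one)), one))) = wrap(h(p(N, one))).
Decompose wrap/1: h(p(h(h(one)), one)) = h(p(N, one)).
Decompose h/1: p(h(h(one)), one) = p(N, one).
Decompose p/2: h(h(one)) = N,  one = one.
Bind N := h(h(one)); substituting into the 2 remaining equations that mention N gives: wrap(h(h(h(one)))) = wrap(X1),  h(p(h(h(one)), X1)) = Y1. Substituting into the earlier binding gives Z := p(h(h(one)), X1).
Delete trivial equation one = one.
Decompose wrap/1: h(h(h(one))) = X1.
Bind X1 := h(h(h(one))); substituting into the remaining equation gives: h(p(h(h(one)), h(h(h(one))))) = Y1. Substituting into the earlier binding gives Z := p(h(h(one)), h(h(h(one)))).
Bind Y1 := h(p(h(h(one)), h(h(h(one))))).
MGU = { T -> h(one), Z -> p(h(h(one)), h(h(h(one)))), N -> h(h(one)), X1 -> h(h(h(one))), Y1 -> h(p(h(h(one)), h(h(h(one))))) }, so Y1 -> h(p(h(h(one)), h(h(h(one))))).

h(p(h(h(one)), h(h(h(one)))))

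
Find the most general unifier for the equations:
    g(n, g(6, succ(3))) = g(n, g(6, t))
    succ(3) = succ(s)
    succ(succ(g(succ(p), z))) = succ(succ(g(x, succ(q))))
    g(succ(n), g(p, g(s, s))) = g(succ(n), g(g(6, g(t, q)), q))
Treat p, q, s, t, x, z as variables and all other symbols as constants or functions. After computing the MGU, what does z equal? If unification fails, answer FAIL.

Decompose g/2: n = n,  g(6, succ(3)) = g(6, t).
Delete trivial equation n = n.
Decompose g/2: 6 = 6,  succ(3) = t.
Delete trivial equation 6 = 6.
Bind t := succ(3); substituting into the one remaining equation that mentions t gives: g(succ(n), g(p, g(s, s))) = g(succ(n), g(g(6, g(succ(3), q)), q)).
Decompose succ/1: 3 = s.
Bind s := 3; substituting into the one remaining equation that mentions s gives: g(succ(n), g(p, g(3, 3))) = g(succ(n), g(g(6, g(succ(3), q)), q)).
Decompose succ/1: succ(g(succ(p), z)) = succ(g(x, succ(q))).
Decompose succ/1: g(succ(p), z) = g(x, succ(q)).
Decompose g/2: succ(p) = x,  z = succ(q).
Bind x := succ(p); no other remaining equation mentions x.
Bind z := succ(q); no other remaining equation mentions z.
Decompose g/2: succ(n) = succ(n),  g(p, g(3, 3)) = g(g(6, g(succ(3), q)), q).
Delete trivial equation succ(n) = succ(n).
Decompose g/2: p = g(6, g(succ(3), q)),  g(3, 3) = q.
Bind p := g(6, g(succ(3), q)); no other remaining equation mentions p. Substituting into the earlier binding gives x := succ(g(6, g(succ(3), q))).
Bind q := g(3, 3). Substituting into the earlier bindings gives x := succ(g(6, g(succ(3), g(3, 3)))), z := succ(g(3, 3)), p := g(6, g(succ(3), g(3, 3))).
MGU = { t := succ(3), s := 3, x := succ(g(6, g(succ(3), g(3, 3)))), z := succ(g(3, 3)), p := g(6, g(succ(3), g(3, 3))), q := g(3, 3) }, so z := succ(g(3, 3)).

succ(g(3, 3))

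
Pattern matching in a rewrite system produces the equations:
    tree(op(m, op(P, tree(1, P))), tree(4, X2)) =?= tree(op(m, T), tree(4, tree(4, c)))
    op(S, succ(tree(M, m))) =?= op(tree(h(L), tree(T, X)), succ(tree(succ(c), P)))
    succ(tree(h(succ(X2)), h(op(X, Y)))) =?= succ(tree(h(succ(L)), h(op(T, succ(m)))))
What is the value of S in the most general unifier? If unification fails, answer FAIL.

tree(h(tree(4, c)), tree(op(m, tree(1, m)), op(m, tree(1, m))))

Decompose tree/2: op(m, op(P, tree(1, P))) =?= op(m, T),  tree(4, X2) =?= tree(4, tree(4, c)).
Decompose op/2: m =?= m,  op(P, tree(1, P)) =?= T.
Delete trivial equation m =?= m.
Bind T := op(P, tree(1, P)); substituting into the 2 remaining equations that mention T gives: op(S, succ(tree(M, m))) =?= op(tree(h(L), tree(op(P, tree(1, P)), X)), succ(tree(succ(c), P))),  succ(tree(h(succ(X2)), h(op(X, Y)))) =?= succ(tree(h(succ(L)), h(op(op(P, tree(1, P)), succ(m))))).
Decompose tree/2: 4 =?= 4,  X2 =?= tree(4, c).
Delete trivial equation 4 =?= 4.
Bind X2 := tree(4, c); substituting into the one remaining equation that mentions X2 gives: succ(tree(h(succ(tree(4, c))), h(op(X, Y)))) =?= succ(tree(h(succ(L)), h(op(op(P, tree(1, P)), succ(m))))).
Decompose op/2: S =?= tree(h(L), tree(op(P, tree(1, P)), X)),  succ(tree(M, m)) =?= succ(tree(succ(c), P)).
Bind S := tree(h(L), tree(op(P, tree(1, P)), X)); no other remaining equation mentions S.
Decompose succ/1: tree(M, m) =?= tree(succ(c), P).
Decompose tree/2: M =?= succ(c),  m =?= P.
Bind M := succ(c); no other remaining equation mentions M.
Bind P := m; substituting into the remaining equation gives: succ(tree(h(succ(tree(4, c))), h(op(X, Y)))) =?= succ(tree(h(succ(L)), h(op(op(m, tree(1, m)), succ(m))))). Substituting into the earlier bindings gives T := op(m, tree(1, m)), S := tree(h(L), tree(op(m, tree(1, m)), X)).
Decompose succ/1: tree(h(succ(tree(4, c))), h(op(X, Y))) =?= tree(h(succ(L)), h(op(op(m, tree(1, m)), succ(m)))).
Decompose tree/2: h(succ(tree(4, c))) =?= h(succ(L)),  h(op(X, Y)) =?= h(op(op(m, tree(1, m)), succ(m))).
Decompose h/1: succ(tree(4, c)) =?= succ(L).
Decompose succ/1: tree(4, c) =?= L.
Bind L := tree(4, c); no other remaining equation mentions L. Substituting into the earlier binding gives S := tree(h(tree(4, c)), tree(op(m, tree(1, m)), X)).
Decompose h/1: op(X, Y) =?= op(op(m, tree(1, m)), succ(m)).
Decompose op/2: X =?= op(m, tree(1, m)),  Y =?= succ(m).
Bind X := op(m, tree(1, m)); no other remaining equation mentions X. Substituting into the earlier binding gives S := tree(h(tree(4, c)), tree(op(m, tree(1, m)), op(m, tree(1, m)))).
Bind Y := succ(m).
MGU = { T ↦ op(m, tree(1, m)), X2 ↦ tree(4, c), S ↦ tree(h(tree(4, c)), tree(op(m, tree(1, m)), op(m, tree(1, m)))), M ↦ succ(c), P ↦ m, L ↦ tree(4, c), X ↦ op(m, tree(1, m)), Y ↦ succ(m) }, so S ↦ tree(h(tree(4, c)), tree(op(m, tree(1, m)), op(m, tree(1, m)))).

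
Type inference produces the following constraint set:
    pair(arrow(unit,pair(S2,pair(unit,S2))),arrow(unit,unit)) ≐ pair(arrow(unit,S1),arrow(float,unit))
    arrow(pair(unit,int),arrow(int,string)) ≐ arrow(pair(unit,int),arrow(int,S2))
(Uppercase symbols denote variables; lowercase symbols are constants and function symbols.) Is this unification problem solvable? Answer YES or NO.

NO

Decompose pair/2: arrow(unit,pair(S2,pair(unit,S2))) ≐ arrow(unit,S1),  arrow(unit,unit) ≐ arrow(float,unit).
Decompose arrow/2: unit ≐ unit,  pair(S2,pair(unit,S2)) ≐ S1.
Delete trivial equation unit ≐ unit.
Bind S1 := pair(S2,pair(unit,S2)); no other remaining equation mentions S1.
Decompose arrow/2: unit ≐ float,  unit ≐ unit.
Clash: constants unit and float differ; no unifier exists.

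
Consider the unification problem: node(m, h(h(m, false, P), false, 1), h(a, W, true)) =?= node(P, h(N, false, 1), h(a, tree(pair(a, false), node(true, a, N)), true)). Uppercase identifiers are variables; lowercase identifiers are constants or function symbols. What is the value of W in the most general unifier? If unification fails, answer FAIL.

tree(pair(a, false), node(true, a, h(m, false, m)))

Decompose node/3: m =?= P,  h(h(m, false, P), false, 1) =?= h(N, false, 1),  h(a, W, true) =?= h(a, tree(pair(a, false), node(true, a, N)), true).
Bind P := m; substituting into the one remaining equation that mentions P gives: h(h(m, false, m), false, 1) =?= h(N, false, 1).
Decompose h/3: h(m, false, m) =?= N,  false =?= false,  1 =?= 1.
Bind N := h(m, false, m); substituting into the one remaining equation that mentions N gives: h(a, W, true) =?= h(a, tree(pair(a, false), node(true, a, h(m, false, m))), true).
Delete trivial equation false =?= false.
Delete trivial equation 1 =?= 1.
Decompose h/3: a =?= a,  W =?= tree(pair(a, false), node(true, a, h(m, false, m))),  true =?= true.
Delete trivial equation a =?= a.
Bind W := tree(pair(a, false), node(true, a, h(m, false, m))); no other remaining equation mentions W.
Delete trivial equation true =?= true.
MGU = { P := m, N := h(m, false, m), W := tree(pair(a, false), node(true, a, h(m, false, m))) }, so W := tree(pair(a, false), node(true, a, h(m, false, m))).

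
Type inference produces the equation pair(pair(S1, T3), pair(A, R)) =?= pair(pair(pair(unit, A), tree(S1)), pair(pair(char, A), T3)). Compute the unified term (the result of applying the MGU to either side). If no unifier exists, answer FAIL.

FAIL

Decompose pair/2: pair(S1, T3) =?= pair(pair(unit, A), tree(S1)),  pair(A, R) =?= pair(pair(char, A), T3).
Decompose pair/2: S1 =?= pair(unit, A),  T3 =?= tree(S1).
Bind S1 := pair(unit, A); substituting into the one remaining equation that mentions S1 gives: T3 =?= tree(pair(unit, A)).
Bind T3 := tree(pair(unit, A)); substituting into the remaining equation gives: pair(A, R) =?= pair(pair(char, A), tree(pair(unit, A))).
Decompose pair/2: A =?= pair(char, A),  R =?= tree(pair(unit, A)).
Occurs check fails: A occurs in pair(char, A); the equation A =?= pair(char, A) has no finite solution.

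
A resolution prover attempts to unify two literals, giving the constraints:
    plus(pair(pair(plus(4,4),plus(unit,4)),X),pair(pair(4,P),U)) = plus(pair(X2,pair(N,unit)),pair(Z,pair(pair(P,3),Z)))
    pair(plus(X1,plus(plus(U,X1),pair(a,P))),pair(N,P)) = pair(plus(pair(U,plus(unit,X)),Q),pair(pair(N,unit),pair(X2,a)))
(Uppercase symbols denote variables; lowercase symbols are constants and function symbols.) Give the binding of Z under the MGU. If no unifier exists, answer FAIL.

Decompose plus/2: pair(pair(plus(4,4),plus(unit,4)),X) = pair(X2,pair(N,unit)),  pair(pair(4,P),U) = pair(Z,pair(pair(P,3),Z)).
Decompose pair/2: pair(plus(4,4),plus(unit,4)) = X2,  X = pair(N,unit).
Bind X2 := pair(plus(4,4),plus(unit,4)); substituting into the one remaining equation that mentions X2 gives: pair(plus(X1,plus(plus(U,X1),pair(a,P))),pair(N,P)) = pair(plus(pair(U,plus(unit,X)),Q),pair(pair(N,unit),pair(pair(plus(4,4),plus(unit,4)),a))).
Bind X := pair(N,unit); substituting into the one remaining equation that mentions X gives: pair(plus(X1,plus(plus(U,X1),pair(a,P))),pair(N,P)) = pair(plus(pair(U,plus(unit,pair(N,unit))),Q),pair(pair(N,unit),pair(pair(plus(4,4),plus(unit,4)),a))).
Decompose pair/2: pair(4,P) = Z,  U = pair(pair(P,3),Z).
Bind Z := pair(4,P); substituting into the one remaining equation that mentions Z gives: U = pair(pair(P,3),pair(4,P)).
Bind U := pair(pair(P,3),pair(4,P)); substituting into the remaining equation gives: pair(plus(X1,plus(plus(pair(pair(P,3),pair(4,P)),X1),pair(a,P))),pair(N,P)) = pair(plus(pair(pair(pair(P,3),pair(4,P)),plus(unit,pair(N,unit))),Q),pair(pair(N,unit),pair(pair(plus(4,4),plus(unit,4)),a))).
Decompose pair/2: plus(X1,plus(plus(pair(pair(P,3),pair(4,P)),X1),pair(a,P))) = plus(pair(pair(pair(P,3),pair(4,P)),plus(unit,pair(N,unit))),Q),  pair(N,P) = pair(pair(N,unit),pair(pair(plus(4,4),plus(unit,4)),a)).
Decompose plus/2: X1 = pair(pair(pair(P,3),pair(4,P)),plus(unit,pair(N,unit))),  plus(plus(pair(pair(P,3),pair(4,P)),X1),pair(a,P)) = Q.
Bind X1 := pair(pair(pair(P,3),pair(4,P)),plus(unit,pair(N,unit))); substituting into the one remaining equation that mentions X1 gives: plus(plus(pair(pair(P,3),pair(4,P)),pair(pair(pair(P,3),pair(4,P)),plus(unit,pair(N,unit)))),pair(a,P)) = Q.
Bind Q := plus(plus(pair(pair(P,3),pair(4,P)),pair(pair(pair(P,3),pair(4,P)),plus(unit,pair(N,unit)))),pair(a,P)); no other remaining equation mentions Q.
Decompose pair/2: N = pair(N,unit),  P = pair(pair(plus(4,4),plus(unit,4)),a).
Occurs check fails: N occurs in pair(N,unit); the equation N = pair(N,unit) has no finite solution.

FAIL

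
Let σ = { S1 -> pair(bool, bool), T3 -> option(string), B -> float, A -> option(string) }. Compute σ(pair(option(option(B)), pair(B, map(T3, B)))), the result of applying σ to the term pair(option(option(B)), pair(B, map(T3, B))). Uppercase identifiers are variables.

pair(option(option(float)), pair(float, map(option(string), float)))

Replace each occurrence of T3 with option(string).
Replace each occurrence of B with float.
Result: pair(option(option(float)), pair(float, map(option(string), float))).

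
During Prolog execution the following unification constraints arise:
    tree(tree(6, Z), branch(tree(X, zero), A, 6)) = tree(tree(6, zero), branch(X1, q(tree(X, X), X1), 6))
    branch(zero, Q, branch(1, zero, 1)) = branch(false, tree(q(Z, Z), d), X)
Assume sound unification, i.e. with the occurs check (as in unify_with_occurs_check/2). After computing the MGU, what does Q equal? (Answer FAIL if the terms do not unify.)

Decompose tree/2: tree(6, Z) = tree(6, zero),  branch(tree(X, zero), A, 6) = branch(X1, q(tree(X, X), X1), 6).
Decompose tree/2: 6 = 6,  Z = zero.
Delete trivial equation 6 = 6.
Bind Z := zero; substituting into the one remaining equation that mentions Z gives: branch(zero, Q, branch(1, zero, 1)) = branch(false, tree(q(zero, zero), d), X).
Decompose branch/3: tree(X, zero) = X1,  A = q(tree(X, X), X1),  6 = 6.
Bind X1 := tree(X, zero); substituting into the one remaining equation that mentions X1 gives: A = q(tree(X, X), tree(X, zero)).
Bind A := q(tree(X, X), tree(X, zero)); no other remaining equation mentions A.
Delete trivial equation 6 = 6.
Decompose branch/3: zero = false,  Q = tree(q(zero, zero), d),  branch(1, zero, 1) = X.
Clash: constants zero and false differ; no unifier exists.

FAIL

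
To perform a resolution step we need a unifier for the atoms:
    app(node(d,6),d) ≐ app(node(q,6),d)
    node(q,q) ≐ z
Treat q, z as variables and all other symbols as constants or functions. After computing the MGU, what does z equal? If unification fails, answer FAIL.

node(d,d)

Decompose app/2: node(d,6) ≐ node(q,6),  d ≐ d.
Decompose node/2: d ≐ q,  6 ≐ 6.
Bind q := d; substituting into the one remaining equation that mentions q gives: node(d,d) ≐ z.
Delete trivial equation 6 ≐ 6.
Delete trivial equation d ≐ d.
Bind z := node(d,d).
MGU = { q := d, z := node(d,d) }, so z := node(d,d).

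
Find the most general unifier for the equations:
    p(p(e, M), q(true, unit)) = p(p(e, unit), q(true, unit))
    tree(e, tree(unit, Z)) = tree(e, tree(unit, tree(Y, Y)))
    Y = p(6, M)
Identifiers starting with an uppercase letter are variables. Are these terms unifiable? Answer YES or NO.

YES

Decompose p/2: p(e, M) = p(e, unit),  q(true, unit) = q(true, unit).
Decompose p/2: e = e,  M = unit.
Delete trivial equation e = e.
Bind M := unit; substituting into the one remaining equation that mentions M gives: Y = p(6, unit).
Delete trivial equation q(true, unit) = q(true, unit).
Decompose tree/2: e = e,  tree(unit, Z) = tree(unit, tree(Y, Y)).
Delete trivial equation e = e.
Decompose tree/2: unit = unit,  Z = tree(Y, Y).
Delete trivial equation unit = unit.
Bind Z := tree(Y, Y); no other remaining equation mentions Z.
Bind Y := p(6, unit). Substituting into the earlier binding gives Z := tree(p(6, unit), p(6, unit)).
No equations remain and no clash or occurs-check failure arose, so a unifier exists.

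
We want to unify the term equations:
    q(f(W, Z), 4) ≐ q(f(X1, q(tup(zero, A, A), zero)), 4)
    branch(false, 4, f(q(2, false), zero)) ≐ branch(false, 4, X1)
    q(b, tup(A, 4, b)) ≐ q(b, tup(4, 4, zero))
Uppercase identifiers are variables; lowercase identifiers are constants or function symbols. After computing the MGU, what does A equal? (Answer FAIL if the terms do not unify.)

Decompose q/2: f(W, Z) ≐ f(X1, q(tup(zero, A, A), zero)),  4 ≐ 4.
Decompose f/2: W ≐ X1,  Z ≐ q(tup(zero, A, A), zero).
Bind W := X1; no other remaining equation mentions W.
Bind Z := q(tup(zero, A, A), zero); no other remaining equation mentions Z.
Delete trivial equation 4 ≐ 4.
Decompose branch/3: false ≐ false,  4 ≐ 4,  f(q(2, false), zero) ≐ X1.
Delete trivial equation false ≐ false.
Delete trivial equation 4 ≐ 4.
Bind X1 := f(q(2, false), zero); no other remaining equation mentions X1. Substituting into the earlier binding gives W := f(q(2, false), zero).
Decompose q/2: b ≐ b,  tup(A, 4, b) ≐ tup(4, 4, zero).
Delete trivial equation b ≐ b.
Decompose tup/3: A ≐ 4,  4 ≐ 4,  b ≐ zero.
Bind A := 4; no other remaining equation mentions A. Substituting into the earlier binding gives Z := q(tup(zero, 4, 4), zero).
Delete trivial equation 4 ≐ 4.
Clash: constants b and zero differ; no unifier exists.

FAIL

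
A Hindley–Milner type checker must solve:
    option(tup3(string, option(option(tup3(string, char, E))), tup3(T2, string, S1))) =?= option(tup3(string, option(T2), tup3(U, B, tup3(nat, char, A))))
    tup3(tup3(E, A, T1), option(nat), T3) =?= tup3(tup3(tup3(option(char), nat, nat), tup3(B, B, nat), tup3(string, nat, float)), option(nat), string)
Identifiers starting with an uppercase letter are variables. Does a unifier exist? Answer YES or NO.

YES

Decompose option/1: tup3(string, option(option(tup3(string, char, E))), tup3(T2, string, S1)) =?= tup3(string, option(T2), tup3(U, B, tup3(nat, char, A))).
Decompose tup3/3: string =?= string,  option(option(tup3(string, char, E))) =?= option(T2),  tup3(T2, string, S1) =?= tup3(U, B, tup3(nat, char, A)).
Delete trivial equation string =?= string.
Decompose option/1: option(tup3(string, char, E)) =?= T2.
Bind T2 := option(tup3(string, char, E)); substituting into the one remaining equation that mentions T2 gives: tup3(option(tup3(string, char, E)), string, S1) =?= tup3(U, B, tup3(nat, char, A)).
Decompose tup3/3: option(tup3(string, char, E)) =?= U,  string =?= B,  S1 =?= tup3(nat, char, A).
Bind U := option(tup3(string, char, E)); no other remaining equation mentions U.
Bind B := string; substituting into the one remaining equation that mentions B gives: tup3(tup3(E, A, T1), option(nat), T3) =?= tup3(tup3(tup3(option(char), nat, nat), tup3(string, string, nat), tup3(string, nat, float)), option(nat), string).
Bind S1 := tup3(nat, char, A); no other remaining equation mentions S1.
Decompose tup3/3: tup3(E, A, T1) =?= tup3(tup3(option(char), nat, nat), tup3(string, string, nat), tup3(string, nat, float)),  option(nat) =?= option(nat),  T3 =?= string.
Decompose tup3/3: E =?= tup3(option(char), nat, nat),  A =?= tup3(string, string, nat),  T1 =?= tup3(string, nat, float).
Bind E := tup3(option(char), nat, nat); no other remaining equation mentions E. Substituting into the earlier bindings gives T2 := option(tup3(string, char, tup3(option(char), nat, nat))), U := option(tup3(string, char, tup3(option(char), nat, nat))).
Bind A := tup3(string, string, nat); no other remaining equation mentions A. Substituting into the earlier binding gives S1 := tup3(nat, char, tup3(string, string, nat)).
Bind T1 := tup3(string, nat, float); no other remaining equation mentions T1.
Delete trivial equation option(nat) =?= option(nat).
Bind T3 := string.
No equations remain and no clash or occurs-check failure arose, so a unifier exists.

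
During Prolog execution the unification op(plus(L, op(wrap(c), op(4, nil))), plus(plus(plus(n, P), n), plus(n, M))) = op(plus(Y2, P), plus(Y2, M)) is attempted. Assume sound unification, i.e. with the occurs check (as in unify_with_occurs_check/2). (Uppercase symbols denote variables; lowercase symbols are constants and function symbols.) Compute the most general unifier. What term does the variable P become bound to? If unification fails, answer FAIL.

FAIL

Decompose op/2: plus(L, op(wrap(c), op(4, nil))) = plus(Y2, P),  plus(plus(plus(n, P), n), plus(n, M)) = plus(Y2, M).
Decompose plus/2: L = Y2,  op(wrap(c), op(4, nil)) = P.
Bind L := Y2; no other remaining equation mentions L.
Bind P := op(wrap(c), op(4, nil)); substituting into the remaining equation gives: plus(plus(plus(n, op(wrap(c), op(4, nil))), n), plus(n, M)) = plus(Y2, M).
Decompose plus/2: plus(plus(n, op(wrap(c), op(4, nil))), n) = Y2,  plus(n, M) = M.
Bind Y2 := plus(plus(n, op(wrap(c), op(4, nil))), n); no other remaining equation mentions Y2. Substituting into the earlier binding gives L := plus(plus(n, op(wrap(c), op(4, nil))), n).
Occurs check fails: M occurs in plus(n, M); the equation M = plus(n, M) has no finite solution.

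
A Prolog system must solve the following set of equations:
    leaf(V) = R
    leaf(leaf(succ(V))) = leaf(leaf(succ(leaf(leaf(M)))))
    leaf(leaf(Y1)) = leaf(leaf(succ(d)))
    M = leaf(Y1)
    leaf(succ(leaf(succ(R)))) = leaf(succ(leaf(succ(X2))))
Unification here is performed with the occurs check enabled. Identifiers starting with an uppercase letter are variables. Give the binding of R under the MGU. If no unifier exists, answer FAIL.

leaf(leaf(leaf(leaf(succ(d)))))

Bind R := leaf(V); substituting into the one remaining equation that mentions R gives: leaf(succ(leaf(succ(leaf(V))))) = leaf(succ(leaf(succ(X2)))).
Decompose leaf/1: leaf(succ(V)) = leaf(succ(leaf(leaf(M)))).
Decompose leaf/1: succ(V) = succ(leaf(leaf(M))).
Decompose succ/1: V = leaf(leaf(M)).
Bind V := leaf(leaf(M)); substituting into the one remaining equation that mentions V gives: leaf(succ(leaf(succ(leaf(leaf(leaf(M))))))) = leaf(succ(leaf(succ(X2)))). Substituting into the earlier binding gives R := leaf(leaf(leaf(M))).
Decompose leaf/1: leaf(Y1) = leaf(succ(d)).
Decompose leaf/1: Y1 = succ(d).
Bind Y1 := succ(d); substituting into the one remaining equation that mentions Y1 gives: M = leaf(succ(d)).
Bind M := leaf(succ(d)); substituting into the remaining equation gives: leaf(succ(leaf(succ(leaf(leaf(leaf(leaf(succ(d))))))))) = leaf(succ(leaf(succ(X2)))). Substituting into the earlier bindings gives R := leaf(leaf(leaf(leaf(succ(d))))), V := leaf(leaf(leaf(succ(d)))).
Decompose leaf/1: succ(leaf(succ(leaf(leaf(leaf(leaf(succ(d)))))))) = succ(leaf(succ(X2))).
Decompose succ/1: leaf(succ(leaf(leaf(leaf(leaf(succ(d))))))) = leaf(succ(X2)).
Decompose leaf/1: succ(leaf(leaf(leaf(leaf(succ(d)))))) = succ(X2).
Decompose succ/1: leaf(leaf(leaf(leaf(succ(d))))) = X2.
Bind X2 := leaf(leaf(leaf(leaf(succ(d))))).
MGU = { R -> leaf(leaf(leaf(leaf(succ(d))))), V -> leaf(leaf(leaf(succ(d)))), Y1 -> succ(d), M -> leaf(succ(d)), X2 -> leaf(leaf(leaf(leaf(succ(d))))) }, so R -> leaf(leaf(leaf(leaf(succ(d))))).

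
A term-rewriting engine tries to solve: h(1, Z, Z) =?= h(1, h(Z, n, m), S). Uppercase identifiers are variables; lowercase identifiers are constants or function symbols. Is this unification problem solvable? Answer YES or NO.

NO

Decompose h/3: 1 =?= 1,  Z =?= h(Z, n, m),  Z =?= S.
Delete trivial equation 1 =?= 1.
Occurs check fails: Z occurs in h(Z, n, m); the equation Z =?= h(Z, n, m) has no finite solution.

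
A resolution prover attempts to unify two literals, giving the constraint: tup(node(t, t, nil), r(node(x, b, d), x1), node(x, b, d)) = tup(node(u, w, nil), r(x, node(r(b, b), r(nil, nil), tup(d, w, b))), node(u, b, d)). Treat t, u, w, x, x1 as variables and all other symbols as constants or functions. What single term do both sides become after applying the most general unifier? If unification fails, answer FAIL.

FAIL

Decompose tup/3: node(t, t, nil) = node(u, w, nil),  r(node(x, b, d), x1) = r(x, node(r(b, b), r(nil, nil), tup(d, w, b))),  node(x, b, d) = node(u, b, d).
Decompose node/3: t = u,  t = w,  nil = nil.
Bind t := u; substituting into the one remaining equation that mentions t gives: u = w.
Bind u := w; substituting into the one remaining equation that mentions u gives: node(x, b, d) = node(w, b, d). Substituting into the earlier binding gives t := w.
Delete trivial equation nil = nil.
Decompose r/2: node(x, b, d) = x,  x1 = node(r(b, b), r(nil, nil), tup(d, w, b)).
Occurs check fails: x occurs in node(x, b, d); the equation x = node(x, b, d) has no finite solution.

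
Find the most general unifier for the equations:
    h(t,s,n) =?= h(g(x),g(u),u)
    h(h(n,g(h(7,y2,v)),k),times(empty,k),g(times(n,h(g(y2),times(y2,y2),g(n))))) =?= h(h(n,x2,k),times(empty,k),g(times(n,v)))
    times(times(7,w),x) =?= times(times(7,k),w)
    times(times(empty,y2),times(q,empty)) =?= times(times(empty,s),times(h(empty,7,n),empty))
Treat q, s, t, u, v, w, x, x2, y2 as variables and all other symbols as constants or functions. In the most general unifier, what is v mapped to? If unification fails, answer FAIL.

h(g(g(n)),times(g(n),g(n)),g(n))

Decompose h/3: t =?= g(x),  s =?= g(u),  n =?= u.
Bind t := g(x); no other remaining equation mentions t.
Bind s := g(u); substituting into the one remaining equation that mentions s gives: times(times(empty,y2),times(q,empty)) =?= times(times(empty,g(u)),times(h(empty,7,n),empty)).
Bind u := n; substituting into the one remaining equation that mentions u gives: times(times(empty,y2),times(q,empty)) =?= times(times(empty,g(n)),times(h(empty,7,n),empty)). Substituting into the earlier binding gives s := g(n).
Decompose h/3: h(n,g(h(7,y2,v)),k) =?= h(n,x2,k),  times(empty,k) =?= times(empty,k),  g(times(n,h(g(y2),times(y2,y2),g(n)))) =?= g(times(n,v)).
Decompose h/3: n =?= n,  g(h(7,y2,v)) =?= x2,  k =?= k.
Delete trivial equation n =?= n.
Bind x2 := g(h(7,y2,v)); no other remaining equation mentions x2.
Delete trivial equation k =?= k.
Delete trivial equation times(empty,k) =?= times(empty,k).
Decompose g/1: times(n,h(g(y2),times(y2,y2),g(n))) =?= times(n,v).
Decompose times/2: n =?= n,  h(g(y2),times(y2,y2),g(n)) =?= v.
Delete trivial equation n =?= n.
Bind v := h(g(y2),times(y2,y2),g(n)); no other remaining equation mentions v. Substituting into the earlier binding gives x2 := g(h(7,y2,h(g(y2),times(y2,y2),g(n)))).
Decompose times/2: times(7,w) =?= times(7,k),  x =?= w.
Decompose times/2: 7 =?= 7,  w =?= k.
Delete trivial equation 7 =?= 7.
Bind w := k; substituting into the one remaining equation that mentions w gives: x =?= k.
Bind x := k; no other remaining equation mentions x. Substituting into the earlier binding gives t := g(k).
Decompose times/2: times(empty,y2) =?= times(empty,g(n)),  times(q,empty) =?= times(h(empty,7,n),empty).
Decompose times/2: empty =?= empty,  y2 =?= g(n).
Delete trivial equation empty =?= empty.
Bind y2 := g(n); no other remaining equation mentions y2. Substituting into the earlier bindings gives x2 := g(h(7,g(n),h(g(g(n)),times(g(n),g(n)),g(n)))), v := h(g(g(n)),times(g(n),g(n)),g(n)).
Decompose times/2: q =?= h(empty,7,n),  empty =?= empty.
Bind q := h(empty,7,n); no other remaining equation mentions q.
Delete trivial equation empty =?= empty.
MGU = { t -> g(k), s -> g(n), u -> n, x2 -> g(h(7,g(n),h(g(g(n)),times(g(n),g(n)),g(n)))), v -> h(g(g(n)),times(g(n),g(n)),g(n)), w -> k, x -> k, y2 -> g(n), q -> h(empty,7,n) }, so v -> h(g(g(n)),times(g(n),g(n)),g(n)).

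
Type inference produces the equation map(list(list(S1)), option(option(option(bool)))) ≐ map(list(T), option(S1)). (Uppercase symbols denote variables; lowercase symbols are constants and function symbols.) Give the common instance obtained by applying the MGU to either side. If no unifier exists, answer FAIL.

Decompose map/2: list(list(S1)) ≐ list(T),  option(option(option(bool))) ≐ option(S1).
Decompose list/1: list(S1) ≐ T.
Bind T := list(S1); no other remaining equation mentions T.
Decompose option/1: option(option(bool)) ≐ S1.
Bind S1 := option(option(bool)). Substituting into the earlier binding gives T := list(option(option(bool))).
Applying the MGU to either side gives map(list(list(option(option(bool)))), option(option(option(bool)))).

map(list(list(option(option(bool)))), option(option(option(bool))))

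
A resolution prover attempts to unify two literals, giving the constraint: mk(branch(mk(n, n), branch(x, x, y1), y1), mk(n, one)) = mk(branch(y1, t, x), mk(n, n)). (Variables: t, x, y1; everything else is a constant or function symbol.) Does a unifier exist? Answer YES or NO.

Decompose mk/2: branch(mk(n, n), branch(x, x, y1), y1) = branch(y1, t, x),  mk(n, one) = mk(n, n).
Decompose branch/3: mk(n, n) = y1,  branch(x, x, y1) = t,  y1 = x.
Bind y1 := mk(n, n); substituting into the 2 remaining equations that mention y1 gives: branch(x, x, mk(n, n)) = t,  mk(n, n) = x.
Bind t := branch(x, x, mk(n, n)); no other remaining equation mentions t.
Bind x := mk(n, n); no other remaining equation mentions x. Substituting into the earlier binding gives t := branch(mk(n, n), mk(n, n), mk(n, n)).
Decompose mk/2: n = n,  one = n.
Delete trivial equation n = n.
Clash: constants one and n differ; no unifier exists.

NO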